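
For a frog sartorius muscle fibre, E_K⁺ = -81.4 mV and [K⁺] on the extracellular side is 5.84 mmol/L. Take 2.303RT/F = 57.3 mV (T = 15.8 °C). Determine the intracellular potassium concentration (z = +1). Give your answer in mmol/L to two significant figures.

Nernst: E = (57.3/1) · log₁₀([out]/[in]), so log₁₀([out]/[in]) = -81.4 × 1 / 57.3 = -1.4206.
[out]/[in] = 10^(-1.4206) = 0.03797.
[in] = 5.84 / 0.03797 = 153.8 mmol/L.

150 mmol/L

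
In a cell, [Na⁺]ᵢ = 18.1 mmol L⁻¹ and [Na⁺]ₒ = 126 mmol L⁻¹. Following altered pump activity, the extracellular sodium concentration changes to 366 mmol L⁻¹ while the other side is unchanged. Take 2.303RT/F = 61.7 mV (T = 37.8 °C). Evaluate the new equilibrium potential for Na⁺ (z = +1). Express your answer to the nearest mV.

81 mV

After the shift: [Na⁺]_out = 366, [Na⁺]_in = 18.1 mmol L⁻¹.
E_new = (61.7/1)·log₁₀(366/18.1) = 61.70 · (1.3058) = 80.57 mV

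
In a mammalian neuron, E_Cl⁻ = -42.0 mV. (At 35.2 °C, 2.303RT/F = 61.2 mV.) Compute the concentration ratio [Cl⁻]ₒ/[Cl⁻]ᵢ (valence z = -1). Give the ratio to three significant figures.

4.86

log₁₀([out]/[in]) = E·z/(61.2) = -42.0 × -1 / 61.2 = 0.6863
[out]/[in] = 10^(0.6863) = 4.856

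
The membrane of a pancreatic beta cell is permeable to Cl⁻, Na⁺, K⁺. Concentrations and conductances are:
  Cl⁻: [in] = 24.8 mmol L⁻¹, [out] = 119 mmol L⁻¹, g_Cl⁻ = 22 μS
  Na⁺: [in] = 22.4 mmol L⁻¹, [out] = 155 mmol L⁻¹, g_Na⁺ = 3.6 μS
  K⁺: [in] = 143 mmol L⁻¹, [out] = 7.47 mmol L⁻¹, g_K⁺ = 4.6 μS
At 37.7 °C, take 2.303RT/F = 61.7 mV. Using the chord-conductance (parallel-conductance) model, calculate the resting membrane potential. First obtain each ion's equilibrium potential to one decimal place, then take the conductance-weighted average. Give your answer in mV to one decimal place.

E_Cl⁻ = (61.7/-1)·log₁₀(119/24.8) = -42.0 mV
E_Na⁺ = (61.7/1)·log₁₀(155/22.4) = 51.8 mV
E_K⁺ = (61.7/1)·log₁₀(7.47/143) = -79.1 mV
Vm = (Σ gᵢEᵢ)/(Σ gᵢ) = (22·-42.0 + 3.6·51.8 + 4.6·-79.1) / (22 + 3.6 + 4.6)
= -1101.38 / 30.2 = -36.47 mV

-36.5 mV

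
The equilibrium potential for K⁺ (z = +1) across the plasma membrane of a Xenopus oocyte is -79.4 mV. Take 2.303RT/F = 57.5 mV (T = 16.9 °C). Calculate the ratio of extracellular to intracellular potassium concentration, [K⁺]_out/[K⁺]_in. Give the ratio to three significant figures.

0.0416

log₁₀([out]/[in]) = E·z/(57.5) = -79.4 × 1 / 57.5 = -1.3809
[out]/[in] = 10^(-1.3809) = 0.0416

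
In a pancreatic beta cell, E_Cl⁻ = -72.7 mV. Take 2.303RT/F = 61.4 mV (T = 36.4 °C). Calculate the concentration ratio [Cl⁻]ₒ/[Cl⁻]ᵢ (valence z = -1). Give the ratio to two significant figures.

15

log₁₀([out]/[in]) = E·z/(61.4) = -72.7 × -1 / 61.4 = 1.1840
[out]/[in] = 10^(1.1840) = 15.28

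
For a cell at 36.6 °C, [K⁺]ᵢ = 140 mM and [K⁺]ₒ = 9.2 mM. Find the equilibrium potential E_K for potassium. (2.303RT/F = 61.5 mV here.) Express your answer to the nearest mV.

E = (61.5/z) · log₁₀([K⁺]_out/[K⁺]_in) with z = +1.
= (61.5/1) · log₁₀(9.2/140) = 61.50 · log₁₀(0.06571)
= 61.50 · (-1.1823) = -72.71 mV

-73 mV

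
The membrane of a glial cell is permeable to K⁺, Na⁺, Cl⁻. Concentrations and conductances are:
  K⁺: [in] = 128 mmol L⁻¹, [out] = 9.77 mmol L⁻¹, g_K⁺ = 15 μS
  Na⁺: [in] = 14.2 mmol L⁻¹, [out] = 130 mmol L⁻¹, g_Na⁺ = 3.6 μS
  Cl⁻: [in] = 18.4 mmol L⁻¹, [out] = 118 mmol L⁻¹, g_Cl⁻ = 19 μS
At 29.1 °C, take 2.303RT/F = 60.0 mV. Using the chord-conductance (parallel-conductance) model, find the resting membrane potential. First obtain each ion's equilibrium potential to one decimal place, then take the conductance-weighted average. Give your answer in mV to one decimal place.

E_K⁺ = (60.0/1)·log₁₀(9.77/128) = -67.0 mV
E_Na⁺ = (60.0/1)·log₁₀(130/14.2) = 57.7 mV
E_Cl⁻ = (60.0/-1)·log₁₀(118/18.4) = -48.4 mV
Vm = (Σ gᵢEᵢ)/(Σ gᵢ) = (15·-67.0 + 3.6·57.7 + 19·-48.4) / (15 + 3.6 + 19)
= -1716.88 / 37.6 = -45.66 mV

-45.7 mV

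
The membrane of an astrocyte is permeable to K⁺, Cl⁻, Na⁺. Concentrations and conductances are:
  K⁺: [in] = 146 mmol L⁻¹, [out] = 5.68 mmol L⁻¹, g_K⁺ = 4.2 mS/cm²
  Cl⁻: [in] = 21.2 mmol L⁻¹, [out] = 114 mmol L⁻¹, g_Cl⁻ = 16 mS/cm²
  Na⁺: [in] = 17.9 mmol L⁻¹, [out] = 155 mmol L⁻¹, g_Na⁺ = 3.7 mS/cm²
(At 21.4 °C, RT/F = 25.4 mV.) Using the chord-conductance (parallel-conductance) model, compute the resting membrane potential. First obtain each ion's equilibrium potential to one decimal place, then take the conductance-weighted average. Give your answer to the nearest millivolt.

E_K⁺ = (25.4/1)·ln(5.68/146) = -82.5 mV
E_Cl⁻ = (25.4/-1)·ln(114/21.2) = -42.7 mV
E_Na⁺ = (25.4/1)·ln(155/17.9) = 54.8 mV
Vm = (Σ gᵢEᵢ)/(Σ gᵢ) = (4.2·-82.5 + 16·-42.7 + 3.7·54.8) / (4.2 + 16 + 3.7)
= -826.94 / 23.9 = -34.60 mV

-35 mV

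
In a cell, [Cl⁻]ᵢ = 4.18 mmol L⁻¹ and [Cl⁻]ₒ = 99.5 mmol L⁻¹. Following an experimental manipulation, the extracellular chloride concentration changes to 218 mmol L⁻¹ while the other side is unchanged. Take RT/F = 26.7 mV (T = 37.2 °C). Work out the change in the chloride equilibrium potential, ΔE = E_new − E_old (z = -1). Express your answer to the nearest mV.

-21 mV

E_old = (26.7/-1)·ln(99.5/4.18) = -84.63 mV
E_new = (26.7/-1)·ln(218/4.18) = -105.58 mV
ΔE = -105.58 − (-84.63) = -20.94 mV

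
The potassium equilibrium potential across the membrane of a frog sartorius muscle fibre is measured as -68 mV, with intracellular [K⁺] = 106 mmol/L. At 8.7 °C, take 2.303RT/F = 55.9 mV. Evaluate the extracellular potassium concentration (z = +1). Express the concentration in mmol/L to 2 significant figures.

6.4 mmol/L

Nernst: E = (55.9/1) · log₁₀([out]/[in]), so log₁₀([out]/[in]) = -68.0 × 1 / 55.9 = -1.2165.
[out]/[in] = 10^(-1.2165) = 0.06075.
[out] = 0.06075 × 106 = 6.439 mmol/L.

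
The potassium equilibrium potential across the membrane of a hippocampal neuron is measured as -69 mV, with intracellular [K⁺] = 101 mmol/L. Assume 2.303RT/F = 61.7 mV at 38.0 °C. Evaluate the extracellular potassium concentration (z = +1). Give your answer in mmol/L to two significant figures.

Nernst: E = (61.7/1) · log₁₀([out]/[in]), so log₁₀([out]/[in]) = -69.0 × 1 / 61.7 = -1.1183.
[out]/[in] = 10^(-1.1183) = 0.07615.
[out] = 0.07615 × 101 = 7.691 mmol/L.

7.7 mmol/L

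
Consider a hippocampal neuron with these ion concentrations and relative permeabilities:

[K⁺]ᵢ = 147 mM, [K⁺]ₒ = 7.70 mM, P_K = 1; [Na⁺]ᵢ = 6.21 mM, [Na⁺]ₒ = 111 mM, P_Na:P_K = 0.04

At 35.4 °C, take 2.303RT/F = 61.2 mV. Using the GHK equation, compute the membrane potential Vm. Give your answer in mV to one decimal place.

Vm = 61.2 · log₁₀[(Σ P·[cation]ₒ + Σ P·[anion]ᵢ) / (Σ P·[cation]ᵢ + Σ P·[anion]ₒ)]
Numerator = 1×7.70 + 0.04×111 = 12.14
Denominator = 1×147 + 0.04×6.21 = 147.2
Vm = 61.2 · log₁₀(0.082446) = 61.2 × (-1.0838) = -66.33 mV

-66.3 mV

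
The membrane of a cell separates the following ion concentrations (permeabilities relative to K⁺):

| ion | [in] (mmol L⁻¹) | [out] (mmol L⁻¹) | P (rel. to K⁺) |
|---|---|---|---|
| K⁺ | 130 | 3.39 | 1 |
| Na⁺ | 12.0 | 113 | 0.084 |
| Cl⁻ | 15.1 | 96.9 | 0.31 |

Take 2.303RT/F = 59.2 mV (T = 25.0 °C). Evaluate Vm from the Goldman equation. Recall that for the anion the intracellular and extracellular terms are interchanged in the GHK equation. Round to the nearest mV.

-57 mV

Vm = 59.2 · log₁₀[(Σ P·[cation]ₒ + Σ P·[anion]ᵢ) / (Σ P·[cation]ᵢ + Σ P·[anion]ₒ)]
Numerator = 1×3.39 + 0.084×113 + 0.31×15.1 = 17.56
Denominator = 1×130 + 0.084×12.0 + 0.31×96.9 = 161
Vm = 59.2 · log₁₀(0.10906) = 59.2 × (-0.9624) = -56.97 mV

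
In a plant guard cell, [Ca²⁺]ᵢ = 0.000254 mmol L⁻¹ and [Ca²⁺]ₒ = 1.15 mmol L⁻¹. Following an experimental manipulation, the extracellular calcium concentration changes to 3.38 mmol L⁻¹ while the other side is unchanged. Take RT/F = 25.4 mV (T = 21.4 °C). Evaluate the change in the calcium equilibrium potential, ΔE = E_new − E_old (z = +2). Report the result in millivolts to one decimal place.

13.7 mV

E_old = (25.4/2)·ln(1.15/0.000254) = 106.91 mV
E_new = (25.4/2)·ln(3.38/0.000254) = 120.60 mV
ΔE = 120.60 − (106.91) = 13.69 mV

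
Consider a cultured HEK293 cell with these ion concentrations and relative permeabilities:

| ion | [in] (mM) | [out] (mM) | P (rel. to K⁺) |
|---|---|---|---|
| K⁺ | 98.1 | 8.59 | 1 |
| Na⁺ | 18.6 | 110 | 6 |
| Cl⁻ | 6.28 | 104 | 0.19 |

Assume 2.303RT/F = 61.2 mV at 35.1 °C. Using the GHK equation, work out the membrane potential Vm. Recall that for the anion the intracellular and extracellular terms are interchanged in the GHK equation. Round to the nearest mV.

28 mV

Vm = 61.2 · log₁₀[(Σ P·[cation]ₒ + Σ P·[anion]ᵢ) / (Σ P·[cation]ᵢ + Σ P·[anion]ₒ)]
Numerator = 1×8.59 + 6×110 + 0.19×6.28 = 669.8
Denominator = 1×98.1 + 6×18.6 + 0.19×104 = 229.5
Vm = 61.2 · log₁₀(2.919) = 61.2 × (0.4652) = 28.47 mV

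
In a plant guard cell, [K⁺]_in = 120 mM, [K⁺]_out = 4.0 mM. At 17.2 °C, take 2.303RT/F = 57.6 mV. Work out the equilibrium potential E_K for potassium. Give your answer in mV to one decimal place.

-85.1 mV

E = (57.6/z) · log₁₀([K⁺]_out/[K⁺]_in) with z = +1.
= (57.6/1) · log₁₀(4.0/120) = 57.60 · log₁₀(0.03333)
= 57.60 · (-1.4771) = -85.08 mV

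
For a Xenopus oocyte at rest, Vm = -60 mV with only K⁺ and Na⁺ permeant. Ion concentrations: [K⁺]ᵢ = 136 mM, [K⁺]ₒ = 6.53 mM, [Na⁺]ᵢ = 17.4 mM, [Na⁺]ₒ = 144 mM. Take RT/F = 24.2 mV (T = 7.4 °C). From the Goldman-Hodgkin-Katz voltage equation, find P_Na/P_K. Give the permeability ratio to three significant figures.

0.0341

Let α = P_Na/P_K. GHK: Vm = 24.2·ln[(Kₒ + α·Naₒ)/(Kᵢ + α·Naᵢ)].
e^(Vm/24.2) = e^(-60.0/24.2) = 0.083799
So 0.083799·(Kᵢ + α·Naᵢ) = Kₒ + α·Naₒ → α = (0.083799·136.0 − 6.53) / (144.0 − 0.083799·17.4)
α = (11.4 − 6.53) / (144.0 − 1.458) = 4.867/142.5 = 0.03414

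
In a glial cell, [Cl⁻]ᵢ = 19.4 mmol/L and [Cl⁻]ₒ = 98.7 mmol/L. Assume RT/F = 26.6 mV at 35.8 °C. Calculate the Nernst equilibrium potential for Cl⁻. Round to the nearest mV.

-43 mV

E = (26.6/z) · ln([Cl⁻]_out/[Cl⁻]_in) with z = -1.
For an anion, dividing by z = -1 reverses the sign.
= (26.6/-1) · ln(98.7/19.4) = -26.60 · ln(5.088)
= -26.60 · (1.6268) = -43.27 mV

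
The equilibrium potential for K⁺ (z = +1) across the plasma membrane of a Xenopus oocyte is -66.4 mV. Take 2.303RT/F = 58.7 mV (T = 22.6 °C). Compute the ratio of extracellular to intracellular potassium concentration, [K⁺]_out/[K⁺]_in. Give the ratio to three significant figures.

0.0739

log₁₀([out]/[in]) = E·z/(58.7) = -66.4 × 1 / 58.7 = -1.1312
[out]/[in] = 10^(-1.1312) = 0.07393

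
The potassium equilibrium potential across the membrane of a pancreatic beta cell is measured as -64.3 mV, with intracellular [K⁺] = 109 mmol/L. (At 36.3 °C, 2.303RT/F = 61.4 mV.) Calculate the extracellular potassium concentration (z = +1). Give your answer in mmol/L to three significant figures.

9.78 mmol/L

Nernst: E = (61.4/1) · log₁₀([out]/[in]), so log₁₀([out]/[in]) = -64.3 × 1 / 61.4 = -1.0472.
[out]/[in] = 10^(-1.0472) = 0.0897.
[out] = 0.0897 × 109 = 9.777 mmol/L.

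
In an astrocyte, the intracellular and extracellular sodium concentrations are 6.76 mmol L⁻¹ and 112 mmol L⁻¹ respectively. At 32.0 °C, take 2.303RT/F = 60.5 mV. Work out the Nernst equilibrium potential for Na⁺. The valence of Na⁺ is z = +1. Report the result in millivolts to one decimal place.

E = (60.5/z) · log₁₀([Na⁺]_out/[Na⁺]_in) with z = +1.
= (60.5/1) · log₁₀(112/6.76) = 60.50 · log₁₀(16.57)
= 60.50 · (1.2193) = 73.77 mV

73.8 mV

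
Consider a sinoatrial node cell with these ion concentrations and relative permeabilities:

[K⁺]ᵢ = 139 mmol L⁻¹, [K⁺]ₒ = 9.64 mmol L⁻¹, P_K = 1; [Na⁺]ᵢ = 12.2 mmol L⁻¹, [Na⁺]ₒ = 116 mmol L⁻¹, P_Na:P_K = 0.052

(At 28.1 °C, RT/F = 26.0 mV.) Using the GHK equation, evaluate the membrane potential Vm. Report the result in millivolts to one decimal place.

-56.9 mV

Vm = 26.0 · ln[(Σ P·[cation]ₒ + Σ P·[anion]ᵢ) / (Σ P·[cation]ᵢ + Σ P·[anion]ₒ)]
Numerator = 1×9.64 + 0.052×116 = 15.67
Denominator = 1×139 + 0.052×12.2 = 139.6
Vm = 26.0 · ln(0.11224) = 26.0 × (-2.1872) = -56.87 mV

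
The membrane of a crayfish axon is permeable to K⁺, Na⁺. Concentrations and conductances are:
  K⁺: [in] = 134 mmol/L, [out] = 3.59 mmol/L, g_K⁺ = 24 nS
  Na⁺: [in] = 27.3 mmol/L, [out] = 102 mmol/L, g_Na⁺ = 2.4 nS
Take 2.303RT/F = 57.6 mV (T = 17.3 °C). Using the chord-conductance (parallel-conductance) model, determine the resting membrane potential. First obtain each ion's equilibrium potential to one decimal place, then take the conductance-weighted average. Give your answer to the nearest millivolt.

E_K⁺ = (57.6/1)·log₁₀(3.59/134) = -90.5 mV
E_Na⁺ = (57.6/1)·log₁₀(102/27.3) = 33.0 mV
Vm = (Σ gᵢEᵢ)/(Σ gᵢ) = (24·-90.5 + 2.4·33.0) / (24 + 2.4)
= -2092.80 / 26.4 = -79.27 mV

-79 mV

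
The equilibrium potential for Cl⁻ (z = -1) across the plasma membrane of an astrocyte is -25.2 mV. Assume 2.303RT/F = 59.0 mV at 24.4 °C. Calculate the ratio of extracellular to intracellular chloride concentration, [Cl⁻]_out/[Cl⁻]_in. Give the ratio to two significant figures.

2.7

log₁₀([out]/[in]) = E·z/(59.0) = -25.2 × -1 / 59.0 = 0.4271
[out]/[in] = 10^(0.4271) = 2.674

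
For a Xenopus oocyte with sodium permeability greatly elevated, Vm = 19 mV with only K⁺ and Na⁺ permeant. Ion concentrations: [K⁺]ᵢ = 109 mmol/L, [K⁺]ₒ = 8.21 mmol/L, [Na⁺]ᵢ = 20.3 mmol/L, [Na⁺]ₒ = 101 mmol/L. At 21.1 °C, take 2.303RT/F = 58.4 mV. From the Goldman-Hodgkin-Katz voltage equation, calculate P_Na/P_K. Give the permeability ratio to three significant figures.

3.83

Let α = P_Na/P_K. GHK: Vm = 58.4·log₁₀[(Kₒ + α·Naₒ)/(Kᵢ + α·Naᵢ)].
10^(Vm/58.4) = 10^(19.0/58.4) = 2.1152
So 2.1152·(Kᵢ + α·Naᵢ) = Kₒ + α·Naₒ → α = (2.1152·109.0 − 8.21) / (101.0 − 2.1152·20.3)
α = (230.6 − 8.21) / (101.0 − 42.94) = 222.3/58.06 = 3.829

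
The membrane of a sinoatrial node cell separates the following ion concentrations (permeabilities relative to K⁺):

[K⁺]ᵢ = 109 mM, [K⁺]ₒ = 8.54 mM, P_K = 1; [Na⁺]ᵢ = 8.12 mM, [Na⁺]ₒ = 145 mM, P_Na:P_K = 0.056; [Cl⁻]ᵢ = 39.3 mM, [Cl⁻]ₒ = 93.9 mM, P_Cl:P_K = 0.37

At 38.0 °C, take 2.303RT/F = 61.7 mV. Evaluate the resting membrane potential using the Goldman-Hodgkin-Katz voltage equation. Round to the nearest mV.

Vm = 61.7 · log₁₀[(Σ P·[cation]ₒ + Σ P·[anion]ᵢ) / (Σ P·[cation]ᵢ + Σ P·[anion]ₒ)]
Numerator = 1×8.54 + 0.056×145 + 0.37×39.3 = 31.2
Denominator = 1×109 + 0.056×8.12 + 0.37×93.9 = 144.2
Vm = 61.7 · log₁₀(0.21638) = 61.7 × (-0.6648) = -41.02 mV

-41 mV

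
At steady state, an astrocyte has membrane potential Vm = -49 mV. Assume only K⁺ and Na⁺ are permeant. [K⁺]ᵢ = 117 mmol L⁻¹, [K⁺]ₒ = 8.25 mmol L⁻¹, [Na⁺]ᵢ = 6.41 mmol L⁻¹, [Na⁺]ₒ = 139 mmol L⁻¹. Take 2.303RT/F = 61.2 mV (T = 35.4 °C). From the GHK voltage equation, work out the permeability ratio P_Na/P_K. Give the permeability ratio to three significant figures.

0.0744

Let α = P_Na/P_K. GHK: Vm = 61.2·log₁₀[(Kₒ + α·Naₒ)/(Kᵢ + α·Naᵢ)].
10^(Vm/61.2) = 10^(-49.0/61.2) = 0.15825
So 0.15825·(Kᵢ + α·Naᵢ) = Kₒ + α·Naₒ → α = (0.15825·117.0 − 8.25) / (139.0 − 0.15825·6.41)
α = (18.52 − 8.25) / (139.0 − 1.014) = 10.27/138 = 0.07439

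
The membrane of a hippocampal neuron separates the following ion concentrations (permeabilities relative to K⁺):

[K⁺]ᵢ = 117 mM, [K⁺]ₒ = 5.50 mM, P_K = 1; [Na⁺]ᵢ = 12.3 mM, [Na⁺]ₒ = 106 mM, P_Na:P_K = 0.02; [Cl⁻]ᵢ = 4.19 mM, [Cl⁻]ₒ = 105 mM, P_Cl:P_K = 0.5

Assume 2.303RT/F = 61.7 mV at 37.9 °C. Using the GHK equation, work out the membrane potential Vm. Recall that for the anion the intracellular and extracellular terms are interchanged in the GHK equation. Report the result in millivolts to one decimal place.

Vm = 61.7 · log₁₀[(Σ P·[cation]ₒ + Σ P·[anion]ᵢ) / (Σ P·[cation]ᵢ + Σ P·[anion]ₒ)]
Numerator = 1×5.50 + 0.02×106 + 0.5×4.19 = 9.715
Denominator = 1×117 + 0.02×12.3 + 0.5×105 = 169.7
Vm = 61.7 · log₁₀(0.057233) = 61.7 × (-1.2424) = -76.65 mV

-76.7 mV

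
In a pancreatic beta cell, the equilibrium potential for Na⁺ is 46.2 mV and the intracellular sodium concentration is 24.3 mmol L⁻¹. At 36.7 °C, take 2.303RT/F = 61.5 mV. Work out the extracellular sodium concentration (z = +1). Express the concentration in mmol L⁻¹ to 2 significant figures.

140 mmol L⁻¹

Nernst: E = (61.5/1) · log₁₀([out]/[in]), so log₁₀([out]/[in]) = 46.2 × 1 / 61.5 = 0.7512.
[out]/[in] = 10^(0.7512) = 5.639.
[out] = 5.639 × 24.3 = 137 mmol L⁻¹.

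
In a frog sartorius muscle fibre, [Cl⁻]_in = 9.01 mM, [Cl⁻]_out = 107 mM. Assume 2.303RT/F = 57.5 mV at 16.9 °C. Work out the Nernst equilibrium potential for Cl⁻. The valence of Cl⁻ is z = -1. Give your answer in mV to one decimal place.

E = (57.5/z) · log₁₀([Cl⁻]_out/[Cl⁻]_in) with z = -1.
For an anion, dividing by z = -1 reverses the sign.
= (57.5/-1) · log₁₀(107/9.01) = -57.50 · log₁₀(11.88)
= -57.50 · (1.0747) = -61.79 mV

-61.8 mV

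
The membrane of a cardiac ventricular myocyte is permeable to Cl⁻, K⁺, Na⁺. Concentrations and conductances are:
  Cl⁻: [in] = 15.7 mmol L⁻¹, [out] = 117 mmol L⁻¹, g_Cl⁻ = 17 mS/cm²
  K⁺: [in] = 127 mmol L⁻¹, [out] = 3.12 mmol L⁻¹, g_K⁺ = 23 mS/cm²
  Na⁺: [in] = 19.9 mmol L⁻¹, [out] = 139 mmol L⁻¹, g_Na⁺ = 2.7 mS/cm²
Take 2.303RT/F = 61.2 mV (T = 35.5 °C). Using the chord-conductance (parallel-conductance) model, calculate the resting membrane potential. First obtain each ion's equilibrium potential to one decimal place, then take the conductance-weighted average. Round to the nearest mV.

E_Cl⁻ = (61.2/-1)·log₁₀(117/15.7) = -53.4 mV
E_K⁺ = (61.2/1)·log₁₀(3.12/127) = -98.5 mV
E_Na⁺ = (61.2/1)·log₁₀(139/19.9) = 51.7 mV
Vm = (Σ gᵢEᵢ)/(Σ gᵢ) = (17·-53.4 + 23·-98.5 + 2.7·51.7) / (17 + 23 + 2.7)
= -3033.71 / 42.7 = -71.05 mV

-71 mV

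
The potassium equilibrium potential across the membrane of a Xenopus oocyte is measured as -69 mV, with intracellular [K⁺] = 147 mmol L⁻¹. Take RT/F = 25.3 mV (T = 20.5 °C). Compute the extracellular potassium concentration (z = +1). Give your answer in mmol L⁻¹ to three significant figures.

Nernst: E = (25.3/1) · ln([out]/[in]), so ln([out]/[in]) = -69.0 × 1 / 25.3 = -2.7273.
[out]/[in] = e^(-2.7273) = 0.0654.
[out] = 0.0654 × 147 = 9.613 mmol L⁻¹.

9.61 mmol L⁻¹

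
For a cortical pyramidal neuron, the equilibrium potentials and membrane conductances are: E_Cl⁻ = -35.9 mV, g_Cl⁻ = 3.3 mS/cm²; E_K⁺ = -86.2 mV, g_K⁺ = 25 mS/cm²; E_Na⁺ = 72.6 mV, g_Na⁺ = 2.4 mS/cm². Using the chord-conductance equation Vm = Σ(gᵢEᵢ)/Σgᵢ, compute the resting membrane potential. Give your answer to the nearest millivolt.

-68 mV

Σ gᵢEᵢ = 3.3·(-35.9) + 25·(-86.2) + 2.4·(72.6) = -2099.23
Σ gᵢ = 3.3 + 25 + 2.4 = 30.7
Vm = -2099.23 / 30.7 = -68.38 mV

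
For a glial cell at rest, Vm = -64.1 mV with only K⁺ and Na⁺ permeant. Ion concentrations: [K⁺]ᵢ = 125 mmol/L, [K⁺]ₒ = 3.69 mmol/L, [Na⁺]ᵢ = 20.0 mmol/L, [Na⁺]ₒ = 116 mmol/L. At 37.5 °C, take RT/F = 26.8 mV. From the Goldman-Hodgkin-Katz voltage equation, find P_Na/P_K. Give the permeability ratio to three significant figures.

Let α = P_Na/P_K. GHK: Vm = 26.8·ln[(Kₒ + α·Naₒ)/(Kᵢ + α·Naᵢ)].
e^(Vm/26.8) = e^(-64.1/26.8) = 0.091466
So 0.091466·(Kᵢ + α·Naᵢ) = Kₒ + α·Naₒ → α = (0.091466·125.0 − 3.69) / (116.0 − 0.091466·20.0)
α = (11.43 − 3.69) / (116.0 − 1.829) = 7.743/114.2 = 0.06782

0.0678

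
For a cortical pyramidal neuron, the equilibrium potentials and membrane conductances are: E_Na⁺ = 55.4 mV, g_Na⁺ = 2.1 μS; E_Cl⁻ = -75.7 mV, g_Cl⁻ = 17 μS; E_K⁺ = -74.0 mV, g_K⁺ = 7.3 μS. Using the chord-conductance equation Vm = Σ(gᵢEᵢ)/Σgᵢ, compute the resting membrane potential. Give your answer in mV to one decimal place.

Σ gᵢEᵢ = 2.1·(55.4) + 17·(-75.7) + 7.3·(-74.0) = -1710.76
Σ gᵢ = 2.1 + 17 + 7.3 = 26.4
Vm = -1710.76 / 26.4 = -64.80 mV

-64.8 mV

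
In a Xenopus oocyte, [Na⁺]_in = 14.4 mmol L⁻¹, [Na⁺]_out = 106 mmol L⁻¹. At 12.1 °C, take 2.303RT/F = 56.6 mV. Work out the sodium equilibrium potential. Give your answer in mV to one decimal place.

49.1 mV

E = (56.6/z) · log₁₀([Na⁺]_out/[Na⁺]_in) with z = +1.
= (56.6/1) · log₁₀(106/14.4) = 56.60 · log₁₀(7.361)
= 56.60 · (0.8669) = 49.07 mV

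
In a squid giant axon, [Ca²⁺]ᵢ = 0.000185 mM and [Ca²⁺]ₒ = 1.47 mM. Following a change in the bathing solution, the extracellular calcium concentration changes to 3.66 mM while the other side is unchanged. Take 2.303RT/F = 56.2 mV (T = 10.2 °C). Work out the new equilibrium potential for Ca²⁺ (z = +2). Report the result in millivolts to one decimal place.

After the shift: [Ca²⁺]_out = 3.66, [Ca²⁺]_in = 0.000185 mM.
E_new = (56.2/2)·log₁₀(3.66/0.000185) = 28.10 · (4.2963) = 120.73 mV

120.7 mV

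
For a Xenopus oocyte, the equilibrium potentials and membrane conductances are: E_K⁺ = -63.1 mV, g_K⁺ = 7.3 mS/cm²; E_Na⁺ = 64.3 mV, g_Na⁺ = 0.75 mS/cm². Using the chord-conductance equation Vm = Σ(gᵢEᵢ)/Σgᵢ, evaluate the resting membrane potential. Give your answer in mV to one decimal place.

-51.2 mV

Σ gᵢEᵢ = 7.3·(-63.1) + 0.75·(64.3) = -412.40
Σ gᵢ = 7.3 + 0.75 = 8.05
Vm = -412.40 / 8.05 = -51.23 mV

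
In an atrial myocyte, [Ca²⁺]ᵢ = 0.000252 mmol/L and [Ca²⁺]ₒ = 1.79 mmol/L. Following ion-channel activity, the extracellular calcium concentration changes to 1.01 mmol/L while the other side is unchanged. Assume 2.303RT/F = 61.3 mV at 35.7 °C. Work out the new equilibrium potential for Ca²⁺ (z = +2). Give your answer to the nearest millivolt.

110 mV

After the shift: [Ca²⁺]_out = 1.01, [Ca²⁺]_in = 0.000252 mmol/L.
E_new = (61.3/2)·log₁₀(1.01/0.000252) = 30.65 · (3.6029) = 110.43 mV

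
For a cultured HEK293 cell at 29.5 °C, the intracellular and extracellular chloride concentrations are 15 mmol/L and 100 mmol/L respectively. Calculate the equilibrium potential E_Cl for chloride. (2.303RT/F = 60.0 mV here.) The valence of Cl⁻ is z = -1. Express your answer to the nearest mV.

E = (60.0/z) · log₁₀([Cl⁻]_out/[Cl⁻]_in) with z = -1.
For an anion, dividing by z = -1 reverses the sign.
= (60.0/-1) · log₁₀(100/15) = -60.00 · log₁₀(6.667)
= -60.00 · (0.8239) = -49.43 mV

-49 mV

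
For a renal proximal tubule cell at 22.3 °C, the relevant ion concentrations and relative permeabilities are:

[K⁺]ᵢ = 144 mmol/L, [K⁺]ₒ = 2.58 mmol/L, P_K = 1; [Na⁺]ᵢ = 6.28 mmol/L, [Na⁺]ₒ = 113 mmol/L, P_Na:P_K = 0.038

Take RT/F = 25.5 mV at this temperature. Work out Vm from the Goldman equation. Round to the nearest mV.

-78 mV

Vm = 25.5 · ln[(Σ P·[cation]ₒ + Σ P·[anion]ᵢ) / (Σ P·[cation]ᵢ + Σ P·[anion]ₒ)]
Numerator = 1×2.58 + 0.038×113 = 6.874
Denominator = 1×144 + 0.038×6.28 = 144.2
Vm = 25.5 · ln(0.047657) = 25.5 × (-3.0437) = -77.61 mV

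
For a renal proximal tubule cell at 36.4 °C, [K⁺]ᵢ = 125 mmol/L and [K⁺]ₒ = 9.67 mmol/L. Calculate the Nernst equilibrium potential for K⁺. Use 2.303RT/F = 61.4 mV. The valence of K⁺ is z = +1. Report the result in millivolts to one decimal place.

E = (61.4/z) · log₁₀([K⁺]_out/[K⁺]_in) with z = +1.
= (61.4/1) · log₁₀(9.67/125) = 61.40 · log₁₀(0.07736)
= 61.40 · (-1.1115) = -68.25 mV

-68.2 mV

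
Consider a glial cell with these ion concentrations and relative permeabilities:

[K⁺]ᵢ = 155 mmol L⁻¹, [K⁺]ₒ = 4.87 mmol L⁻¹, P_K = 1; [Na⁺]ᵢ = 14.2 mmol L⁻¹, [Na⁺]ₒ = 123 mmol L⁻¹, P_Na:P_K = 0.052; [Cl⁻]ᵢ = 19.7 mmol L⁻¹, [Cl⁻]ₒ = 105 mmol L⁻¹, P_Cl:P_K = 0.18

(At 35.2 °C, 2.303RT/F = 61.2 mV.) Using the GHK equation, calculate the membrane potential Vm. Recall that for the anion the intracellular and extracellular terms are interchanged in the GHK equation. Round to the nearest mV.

Vm = 61.2 · log₁₀[(Σ P·[cation]ₒ + Σ P·[anion]ᵢ) / (Σ P·[cation]ᵢ + Σ P·[anion]ₒ)]
Numerator = 1×4.87 + 0.052×123 + 0.18×19.7 = 14.81
Denominator = 1×155 + 0.052×14.2 + 0.18×105 = 174.6
Vm = 61.2 · log₁₀(0.084815) = 61.2 × (-1.0715) = -65.58 mV

-66 mV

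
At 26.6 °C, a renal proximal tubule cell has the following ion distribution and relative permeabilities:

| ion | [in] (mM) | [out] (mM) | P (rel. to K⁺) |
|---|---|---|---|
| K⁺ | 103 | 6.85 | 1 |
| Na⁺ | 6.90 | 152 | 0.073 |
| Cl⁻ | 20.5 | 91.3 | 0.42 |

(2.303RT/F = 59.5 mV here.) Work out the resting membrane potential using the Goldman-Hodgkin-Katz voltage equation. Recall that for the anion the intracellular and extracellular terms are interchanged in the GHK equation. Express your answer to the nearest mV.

-43 mV

Vm = 59.5 · log₁₀[(Σ P·[cation]ₒ + Σ P·[anion]ᵢ) / (Σ P·[cation]ᵢ + Σ P·[anion]ₒ)]
Numerator = 1×6.85 + 0.073×152 + 0.42×20.5 = 26.56
Denominator = 1×103 + 0.073×6.90 + 0.42×91.3 = 141.8
Vm = 59.5 · log₁₀(0.18721) = 59.5 × (-0.7277) = -43.30 mV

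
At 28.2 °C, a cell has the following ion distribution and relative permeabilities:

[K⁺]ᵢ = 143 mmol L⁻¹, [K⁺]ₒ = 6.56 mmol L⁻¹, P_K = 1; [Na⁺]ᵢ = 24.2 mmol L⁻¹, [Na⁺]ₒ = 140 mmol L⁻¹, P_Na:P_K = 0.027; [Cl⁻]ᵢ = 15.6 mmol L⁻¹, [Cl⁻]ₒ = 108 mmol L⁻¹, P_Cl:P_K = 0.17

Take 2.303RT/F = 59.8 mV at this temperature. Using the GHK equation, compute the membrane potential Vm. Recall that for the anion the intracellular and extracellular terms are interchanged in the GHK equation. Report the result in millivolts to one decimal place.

Vm = 59.8 · log₁₀[(Σ P·[cation]ₒ + Σ P·[anion]ᵢ) / (Σ P·[cation]ᵢ + Σ P·[anion]ₒ)]
Numerator = 1×6.56 + 0.027×140 + 0.17×15.6 = 12.99
Denominator = 1×143 + 0.027×24.2 + 0.17×108 = 162
Vm = 59.8 · log₁₀(0.080191) = 59.8 × (-1.0959) = -65.53 mV

-65.5 mV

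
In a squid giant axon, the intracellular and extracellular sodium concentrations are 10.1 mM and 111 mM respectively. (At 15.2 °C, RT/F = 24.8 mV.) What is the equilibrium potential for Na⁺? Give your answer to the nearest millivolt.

E = (24.8/z) · ln([Na⁺]_out/[Na⁺]_in) with z = +1.
= (24.8/1) · ln(111/10.1) = 24.80 · ln(10.99)
= 24.80 · (2.3970) = 59.45 mV

59 mV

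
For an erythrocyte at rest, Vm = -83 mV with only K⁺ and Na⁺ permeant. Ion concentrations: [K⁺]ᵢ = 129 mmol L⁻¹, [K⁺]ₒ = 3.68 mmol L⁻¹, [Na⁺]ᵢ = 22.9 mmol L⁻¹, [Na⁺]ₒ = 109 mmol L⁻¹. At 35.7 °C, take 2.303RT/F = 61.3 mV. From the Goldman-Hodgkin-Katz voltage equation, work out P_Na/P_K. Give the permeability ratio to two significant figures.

Let α = P_Na/P_K. GHK: Vm = 61.3·log₁₀[(Kₒ + α·Naₒ)/(Kᵢ + α·Naᵢ)].
10^(Vm/61.3) = 10^(-83.0/61.3) = 0.044259
So 0.044259·(Kᵢ + α·Naᵢ) = Kₒ + α·Naₒ → α = (0.044259·129.0 − 3.68) / (109.0 − 0.044259·22.9)
α = (5.709 − 3.68) / (109.0 − 1.014) = 2.029/108 = 0.01879

0.019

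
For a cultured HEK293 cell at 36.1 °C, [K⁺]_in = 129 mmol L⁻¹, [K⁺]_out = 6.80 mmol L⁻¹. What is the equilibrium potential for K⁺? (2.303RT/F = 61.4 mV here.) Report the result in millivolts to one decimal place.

E = (61.4/z) · log₁₀([K⁺]_out/[K⁺]_in) with z = +1.
= (61.4/1) · log₁₀(6.80/129) = 61.40 · log₁₀(0.05271)
= 61.40 · (-1.2781) = -78.47 mV

-78.5 mV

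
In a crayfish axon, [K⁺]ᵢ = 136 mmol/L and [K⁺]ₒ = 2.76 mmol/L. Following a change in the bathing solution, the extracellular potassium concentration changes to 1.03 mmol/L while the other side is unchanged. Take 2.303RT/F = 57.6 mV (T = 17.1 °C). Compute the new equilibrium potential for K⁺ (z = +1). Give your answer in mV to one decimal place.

After the shift: [K⁺]_out = 1.03, [K⁺]_in = 136 mmol/L.
E_new = (57.6/1)·log₁₀(1.03/136) = 57.60 · (-2.1207) = -122.15 mV

-122.2 mV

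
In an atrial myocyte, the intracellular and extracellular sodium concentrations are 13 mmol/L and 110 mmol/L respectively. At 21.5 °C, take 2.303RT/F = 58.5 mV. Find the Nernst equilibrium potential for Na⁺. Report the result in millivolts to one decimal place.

54.3 mV

E = (58.5/z) · log₁₀([Na⁺]_out/[Na⁺]_in) with z = +1.
= (58.5/1) · log₁₀(110/13) = 58.50 · log₁₀(8.462)
= 58.50 · (0.9274) = 54.26 mV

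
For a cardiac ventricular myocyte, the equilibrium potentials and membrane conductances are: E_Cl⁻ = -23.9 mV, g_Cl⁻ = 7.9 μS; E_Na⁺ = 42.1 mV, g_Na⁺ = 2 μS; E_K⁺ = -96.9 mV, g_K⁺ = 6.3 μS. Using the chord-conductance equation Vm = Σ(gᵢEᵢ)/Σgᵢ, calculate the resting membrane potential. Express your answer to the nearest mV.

-44 mV

Σ gᵢEᵢ = 7.9·(-23.9) + 2·(42.1) + 6.3·(-96.9) = -715.08
Σ gᵢ = 7.9 + 2 + 6.3 = 16.2
Vm = -715.08 / 16.2 = -44.14 mV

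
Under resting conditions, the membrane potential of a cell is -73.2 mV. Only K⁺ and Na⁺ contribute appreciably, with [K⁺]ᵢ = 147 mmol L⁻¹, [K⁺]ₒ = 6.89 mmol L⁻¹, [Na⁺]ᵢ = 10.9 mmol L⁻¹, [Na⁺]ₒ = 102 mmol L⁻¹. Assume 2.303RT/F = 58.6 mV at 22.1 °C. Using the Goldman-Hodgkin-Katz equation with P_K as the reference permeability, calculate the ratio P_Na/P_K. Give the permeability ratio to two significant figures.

0.014

Let α = P_Na/P_K. GHK: Vm = 58.6·log₁₀[(Kₒ + α·Naₒ)/(Kᵢ + α·Naᵢ)].
10^(Vm/58.6) = 10^(-73.2/58.6) = 0.056345
So 0.056345·(Kᵢ + α·Naᵢ) = Kₒ + α·Naₒ → α = (0.056345·147.0 − 6.89) / (102.0 − 0.056345·10.9)
α = (8.283 − 6.89) / (102.0 − 0.6142) = 1.393/101.4 = 0.01374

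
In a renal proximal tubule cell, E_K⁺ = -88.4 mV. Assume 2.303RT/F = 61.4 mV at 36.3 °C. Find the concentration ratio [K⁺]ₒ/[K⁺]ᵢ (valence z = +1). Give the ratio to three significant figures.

log₁₀([out]/[in]) = E·z/(61.4) = -88.4 × 1 / 61.4 = -1.4397
[out]/[in] = 10^(-1.4397) = 0.03633

0.0363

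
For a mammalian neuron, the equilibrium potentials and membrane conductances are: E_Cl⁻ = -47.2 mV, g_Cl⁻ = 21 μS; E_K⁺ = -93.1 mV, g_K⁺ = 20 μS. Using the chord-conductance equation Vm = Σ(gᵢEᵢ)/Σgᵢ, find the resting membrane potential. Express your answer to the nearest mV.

-70 mV

Σ gᵢEᵢ = 21·(-47.2) + 20·(-93.1) = -2853.20
Σ gᵢ = 21 + 20 = 41
Vm = -2853.20 / 41 = -69.59 mV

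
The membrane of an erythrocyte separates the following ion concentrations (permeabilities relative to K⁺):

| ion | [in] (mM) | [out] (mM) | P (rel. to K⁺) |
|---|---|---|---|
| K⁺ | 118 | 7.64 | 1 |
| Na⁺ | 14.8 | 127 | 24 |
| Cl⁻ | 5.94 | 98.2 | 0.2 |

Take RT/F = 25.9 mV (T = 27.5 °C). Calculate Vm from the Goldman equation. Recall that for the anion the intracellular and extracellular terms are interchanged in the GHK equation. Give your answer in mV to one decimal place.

47.3 mV

Vm = 25.9 · ln[(Σ P·[cation]ₒ + Σ P·[anion]ᵢ) / (Σ P·[cation]ᵢ + Σ P·[anion]ₒ)]
Numerator = 1×7.64 + 24×127 + 0.2×5.94 = 3057
Denominator = 1×118 + 24×14.8 + 0.2×98.2 = 492.8
Vm = 25.9 · ln(6.2025) = 25.9 × (1.8249) = 47.27 mV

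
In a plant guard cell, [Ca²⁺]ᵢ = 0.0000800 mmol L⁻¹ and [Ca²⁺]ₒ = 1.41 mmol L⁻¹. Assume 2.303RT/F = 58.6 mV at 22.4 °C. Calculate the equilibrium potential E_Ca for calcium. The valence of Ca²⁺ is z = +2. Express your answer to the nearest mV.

E = (58.6/z) · log₁₀([Ca²⁺]_out/[Ca²⁺]_in) with z = +2.
= (58.6/2) · log₁₀(1.41/0.0000800) = 29.30 · log₁₀(1.762e+04)
= 29.30 · (4.2461) = 124.41 mV

124 mV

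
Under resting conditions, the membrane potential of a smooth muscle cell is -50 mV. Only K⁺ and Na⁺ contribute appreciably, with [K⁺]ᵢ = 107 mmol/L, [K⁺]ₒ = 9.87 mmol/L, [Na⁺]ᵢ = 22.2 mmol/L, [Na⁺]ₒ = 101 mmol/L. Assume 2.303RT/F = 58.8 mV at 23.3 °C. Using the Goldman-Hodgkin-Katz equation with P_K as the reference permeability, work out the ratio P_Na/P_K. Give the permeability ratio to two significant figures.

Let α = P_Na/P_K. GHK: Vm = 58.8·log₁₀[(Kₒ + α·Naₒ)/(Kᵢ + α·Naᵢ)].
10^(Vm/58.8) = 10^(-50.0/58.8) = 0.14114
So 0.14114·(Kᵢ + α·Naᵢ) = Kₒ + α·Naₒ → α = (0.14114·107.0 − 9.87) / (101.0 − 0.14114·22.2)
α = (15.1 − 9.87) / (101.0 − 3.133) = 5.232/97.87 = 0.05346

0.053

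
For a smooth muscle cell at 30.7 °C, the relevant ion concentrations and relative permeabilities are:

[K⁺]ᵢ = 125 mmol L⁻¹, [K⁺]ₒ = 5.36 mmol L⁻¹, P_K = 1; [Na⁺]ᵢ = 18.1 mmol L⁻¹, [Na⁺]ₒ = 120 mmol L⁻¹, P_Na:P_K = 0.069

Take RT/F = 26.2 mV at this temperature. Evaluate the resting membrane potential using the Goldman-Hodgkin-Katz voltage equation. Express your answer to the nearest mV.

Vm = 26.2 · ln[(Σ P·[cation]ₒ + Σ P·[anion]ᵢ) / (Σ P·[cation]ᵢ + Σ P·[anion]ₒ)]
Numerator = 1×5.36 + 0.069×120 = 13.64
Denominator = 1×125 + 0.069×18.1 = 126.2
Vm = 26.2 · ln(0.10804) = 26.2 × (-2.2252) = -58.30 mV

-58 mV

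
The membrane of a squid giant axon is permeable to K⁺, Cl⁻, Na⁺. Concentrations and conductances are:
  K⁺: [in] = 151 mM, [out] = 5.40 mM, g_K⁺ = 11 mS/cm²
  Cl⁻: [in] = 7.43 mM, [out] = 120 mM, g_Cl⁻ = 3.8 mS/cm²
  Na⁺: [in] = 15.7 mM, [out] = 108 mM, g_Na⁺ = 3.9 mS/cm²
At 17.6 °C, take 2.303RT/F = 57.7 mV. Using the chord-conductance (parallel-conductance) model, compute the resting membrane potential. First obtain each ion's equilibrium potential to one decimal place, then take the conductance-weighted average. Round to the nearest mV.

E_K⁺ = (57.7/1)·log₁₀(5.40/151) = -83.5 mV
E_Cl⁻ = (57.7/-1)·log₁₀(120/7.43) = -69.7 mV
E_Na⁺ = (57.7/1)·log₁₀(108/15.7) = 48.3 mV
Vm = (Σ gᵢEᵢ)/(Σ gᵢ) = (11·-83.5 + 3.8·-69.7 + 3.9·48.3) / (11 + 3.8 + 3.9)
= -994.99 / 18.7 = -53.21 mV

-53 mV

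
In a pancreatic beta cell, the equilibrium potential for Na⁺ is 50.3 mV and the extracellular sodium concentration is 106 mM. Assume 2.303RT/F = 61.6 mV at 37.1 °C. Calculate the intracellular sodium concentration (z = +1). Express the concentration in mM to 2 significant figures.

Nernst: E = (61.6/1) · log₁₀([out]/[in]), so log₁₀([out]/[in]) = 50.3 × 1 / 61.6 = 0.8166.
[out]/[in] = 10^(0.8166) = 6.555.
[in] = 106 / 6.555 = 16.17 mM.

16 mM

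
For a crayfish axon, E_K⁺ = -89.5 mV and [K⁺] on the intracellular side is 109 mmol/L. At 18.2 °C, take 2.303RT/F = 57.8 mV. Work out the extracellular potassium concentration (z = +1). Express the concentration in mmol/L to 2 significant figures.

Nernst: E = (57.8/1) · log₁₀([out]/[in]), so log₁₀([out]/[in]) = -89.5 × 1 / 57.8 = -1.5484.
[out]/[in] = 10^(-1.5484) = 0.02829.
[out] = 0.02829 × 109 = 3.083 mmol/L.

3.1 mmol/L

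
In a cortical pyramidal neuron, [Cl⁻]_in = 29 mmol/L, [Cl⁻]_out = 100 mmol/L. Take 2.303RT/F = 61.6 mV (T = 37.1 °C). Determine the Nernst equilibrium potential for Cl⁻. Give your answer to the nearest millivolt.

E = (61.6/z) · log₁₀([Cl⁻]_out/[Cl⁻]_in) with z = -1.
For an anion, dividing by z = -1 reverses the sign.
= (61.6/-1) · log₁₀(100/29) = -61.60 · log₁₀(3.448)
= -61.60 · (0.5376) = -33.12 mV

-33 mV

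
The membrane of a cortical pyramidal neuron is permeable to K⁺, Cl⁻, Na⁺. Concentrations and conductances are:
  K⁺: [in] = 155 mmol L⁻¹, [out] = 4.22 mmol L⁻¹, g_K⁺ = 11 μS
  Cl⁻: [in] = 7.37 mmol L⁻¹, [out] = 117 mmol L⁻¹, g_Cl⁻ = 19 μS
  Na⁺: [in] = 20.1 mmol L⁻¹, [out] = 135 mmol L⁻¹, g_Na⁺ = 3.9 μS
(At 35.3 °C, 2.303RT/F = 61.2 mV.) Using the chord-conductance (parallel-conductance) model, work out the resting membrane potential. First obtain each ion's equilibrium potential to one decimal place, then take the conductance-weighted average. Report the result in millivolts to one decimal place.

-66.5 mV

E_K⁺ = (61.2/1)·log₁₀(4.22/155) = -95.8 mV
E_Cl⁻ = (61.2/-1)·log₁₀(117/7.37) = -73.5 mV
E_Na⁺ = (61.2/1)·log₁₀(135/20.1) = 50.6 mV
Vm = (Σ gᵢEᵢ)/(Σ gᵢ) = (11·-95.8 + 19·-73.5 + 3.9·50.6) / (11 + 19 + 3.9)
= -2252.96 / 33.9 = -66.46 mV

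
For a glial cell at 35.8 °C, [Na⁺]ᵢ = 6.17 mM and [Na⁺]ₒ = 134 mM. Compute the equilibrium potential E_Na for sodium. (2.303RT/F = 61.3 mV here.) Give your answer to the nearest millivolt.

E = (61.3/z) · log₁₀([Na⁺]_out/[Na⁺]_in) with z = +1.
= (61.3/1) · log₁₀(134/6.17) = 61.30 · log₁₀(21.72)
= 61.30 · (1.3368) = 81.95 mV

82 mV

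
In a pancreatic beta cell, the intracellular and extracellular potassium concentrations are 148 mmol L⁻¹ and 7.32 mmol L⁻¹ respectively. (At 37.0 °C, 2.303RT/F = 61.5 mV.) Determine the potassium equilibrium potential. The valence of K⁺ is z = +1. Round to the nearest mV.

-80 mV

E = (61.5/z) · log₁₀([K⁺]_out/[K⁺]_in) with z = +1.
= (61.5/1) · log₁₀(7.32/148) = 61.50 · log₁₀(0.04946)
= 61.50 · (-1.3058) = -80.30 mV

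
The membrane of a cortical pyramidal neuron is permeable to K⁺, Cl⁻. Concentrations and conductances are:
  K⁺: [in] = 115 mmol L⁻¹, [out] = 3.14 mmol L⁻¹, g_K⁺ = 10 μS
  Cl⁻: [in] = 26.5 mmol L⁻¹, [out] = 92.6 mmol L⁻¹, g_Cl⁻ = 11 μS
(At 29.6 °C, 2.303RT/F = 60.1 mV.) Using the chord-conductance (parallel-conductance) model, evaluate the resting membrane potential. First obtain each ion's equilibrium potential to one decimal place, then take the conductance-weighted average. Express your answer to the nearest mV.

E_K⁺ = (60.1/1)·log₁₀(3.14/115) = -94.0 mV
E_Cl⁻ = (60.1/-1)·log₁₀(92.6/26.5) = -32.7 mV
Vm = (Σ gᵢEᵢ)/(Σ gᵢ) = (10·-94.0 + 11·-32.7) / (10 + 11)
= -1299.70 / 21 = -61.89 mV

-62 mV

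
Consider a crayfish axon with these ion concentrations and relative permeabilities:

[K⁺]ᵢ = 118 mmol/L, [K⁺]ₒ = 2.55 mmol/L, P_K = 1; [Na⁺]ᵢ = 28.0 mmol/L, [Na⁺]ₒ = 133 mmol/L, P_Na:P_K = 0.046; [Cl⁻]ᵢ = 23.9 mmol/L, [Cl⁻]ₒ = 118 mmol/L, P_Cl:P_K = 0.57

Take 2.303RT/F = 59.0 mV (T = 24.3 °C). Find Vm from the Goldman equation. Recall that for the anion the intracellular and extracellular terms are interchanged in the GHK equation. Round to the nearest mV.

-54 mV

Vm = 59.0 · log₁₀[(Σ P·[cation]ₒ + Σ P·[anion]ᵢ) / (Σ P·[cation]ᵢ + Σ P·[anion]ₒ)]
Numerator = 1×2.55 + 0.046×133 + 0.57×23.9 = 22.29
Denominator = 1×118 + 0.046×28.0 + 0.57×118 = 186.5
Vm = 59.0 · log₁₀(0.11949) = 59.0 × (-0.9227) = -54.44 mV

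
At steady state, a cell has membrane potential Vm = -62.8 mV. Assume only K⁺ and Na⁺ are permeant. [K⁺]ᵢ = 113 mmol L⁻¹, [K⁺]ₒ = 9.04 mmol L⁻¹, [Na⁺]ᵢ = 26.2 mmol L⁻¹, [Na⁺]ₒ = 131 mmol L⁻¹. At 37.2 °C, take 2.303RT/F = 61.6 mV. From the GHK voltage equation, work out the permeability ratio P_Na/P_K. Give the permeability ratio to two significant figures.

Let α = P_Na/P_K. GHK: Vm = 61.6·log₁₀[(Kₒ + α·Naₒ)/(Kᵢ + α·Naᵢ)].
10^(Vm/61.6) = 10^(-62.8/61.6) = 0.095614
So 0.095614·(Kᵢ + α·Naᵢ) = Kₒ + α·Naₒ → α = (0.095614·113.0 − 9.04) / (131.0 − 0.095614·26.2)
α = (10.8 − 9.04) / (131.0 − 2.505) = 1.764/128.5 = 0.01373

0.014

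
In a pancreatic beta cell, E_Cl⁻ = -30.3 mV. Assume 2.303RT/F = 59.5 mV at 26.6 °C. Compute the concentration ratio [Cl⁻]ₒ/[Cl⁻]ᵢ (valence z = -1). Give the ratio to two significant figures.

log₁₀([out]/[in]) = E·z/(59.5) = -30.3 × -1 / 59.5 = 0.5092
[out]/[in] = 10^(0.5092) = 3.23

3.2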